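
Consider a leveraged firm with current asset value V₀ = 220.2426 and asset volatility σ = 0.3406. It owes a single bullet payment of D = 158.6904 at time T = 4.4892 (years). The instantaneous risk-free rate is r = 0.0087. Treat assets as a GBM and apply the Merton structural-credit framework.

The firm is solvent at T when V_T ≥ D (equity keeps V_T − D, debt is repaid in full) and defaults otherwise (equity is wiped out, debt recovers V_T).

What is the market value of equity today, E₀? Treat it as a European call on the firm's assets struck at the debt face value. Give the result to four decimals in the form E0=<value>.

d₁ = [ln(V₀/D) + (r + σ²/2)T] / (σ√T)
   = [ln(220.2426/158.6904) + (0.0087 + 0.5·0.3406²)·4.4892] / (0.3406·√4.4892)
   = [0.327775 + 0.299448] / 0.721654 = 0.869146
d₂ = d₁ − σ√T = 0.869146 − 0.721654 = 0.147492
N(d₁) = 0.807616,  N(d₂) = 0.558628,  e^(−rT) = 0.961697
E₀ = V₀·N(d₁) − D·e^(−rT)·N(d₂)
   = 220.2426·0.807616 − 158.6904·0.961697·0.558628 = 92.618148

E0=92.6181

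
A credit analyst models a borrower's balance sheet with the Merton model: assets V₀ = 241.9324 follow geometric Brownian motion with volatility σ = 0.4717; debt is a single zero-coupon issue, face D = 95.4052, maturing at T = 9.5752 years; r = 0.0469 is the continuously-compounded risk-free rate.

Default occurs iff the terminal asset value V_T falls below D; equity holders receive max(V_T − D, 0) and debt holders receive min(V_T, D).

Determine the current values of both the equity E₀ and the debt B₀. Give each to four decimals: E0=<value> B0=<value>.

d₁ = [ln(V₀/D) + (r + σ²/2)T] / (σ√T)
   = [ln(241.9324/95.4052) + (0.0469 + 0.5·0.4717²)·9.5752] / (0.4717·√9.5752)
   = [0.930525 + 1.514322] / 1.459620 = 1.674989
d₂ = d₁ − σ√T = 1.674989 − 1.459620 = 0.215369
N(d₁) = 0.953032,  N(d₂) = 0.585260,  e^(−rT) = 0.638217
E₀ = V₀·N(d₁) − D·e^(−rT)·N(d₂)
   = 241.9324·0.953032 − 95.4052·0.638217·0.585260 = 194.933234
B₀ = V₀ − E₀ = 241.9324 − 194.933234 = 46.999166

E0=194.9332 B0=46.9992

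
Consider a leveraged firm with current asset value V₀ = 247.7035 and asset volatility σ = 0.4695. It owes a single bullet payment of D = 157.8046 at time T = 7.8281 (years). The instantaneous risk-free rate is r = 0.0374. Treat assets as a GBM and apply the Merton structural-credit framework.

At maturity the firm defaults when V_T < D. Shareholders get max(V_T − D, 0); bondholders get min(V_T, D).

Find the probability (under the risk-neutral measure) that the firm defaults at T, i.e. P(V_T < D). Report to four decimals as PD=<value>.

PD=0.5361

d₁ = [ln(V₀/D) + (r + σ²/2)T] / (σ√T)
   = [ln(247.7035/157.8046) + (0.0374 + 0.5·0.4695²)·7.8281] / (0.4695·√7.8281)
   = [0.450875 + 1.155546] / 1.313602 = 1.222913
d₂ = d₁ − σ√T = 1.222913 − 1.313602 = -0.090689
risk-neutral PD = N(−d₂) = N(0.090689) = 0.536130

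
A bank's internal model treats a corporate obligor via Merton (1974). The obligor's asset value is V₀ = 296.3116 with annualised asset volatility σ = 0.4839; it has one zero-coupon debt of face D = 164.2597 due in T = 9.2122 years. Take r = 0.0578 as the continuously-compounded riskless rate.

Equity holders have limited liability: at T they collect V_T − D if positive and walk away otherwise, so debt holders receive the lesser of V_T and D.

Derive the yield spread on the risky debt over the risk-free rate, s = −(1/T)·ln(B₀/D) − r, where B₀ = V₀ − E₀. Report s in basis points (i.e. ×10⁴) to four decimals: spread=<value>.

spread=360.0235

d₁ = [ln(V₀/D) + (r + σ²/2)T] / (σ√T)
   = [ln(296.3116/164.2597) + (0.0578 + 0.5·0.4839²)·9.2122] / (0.4839·√9.2122)
   = [0.589963 + 1.611026] / 1.468714 = 1.498582
d₂ = d₁ − σ√T = 1.498582 − 1.468714 = 0.029868
N(d₁) = 0.933009,  N(d₂) = 0.511914,  e^(−rT) = 0.587156
E₀ = V₀·N(d₁) − D·e^(−rT)·N(d₂)
   = 296.3116·0.933009 − 164.2597·0.587156·0.511914 = 227.089327
B₀ = V₀ − E₀ = 296.3116 − 227.089327 = 69.222273
spread = −(1/T)·ln(B₀/D) − r = −(1/9.2122)·ln(69.222273/164.2597) − 0.0578 = 0.03600235
in basis points: 0.03600235 × 10⁴ = 360.0235 bp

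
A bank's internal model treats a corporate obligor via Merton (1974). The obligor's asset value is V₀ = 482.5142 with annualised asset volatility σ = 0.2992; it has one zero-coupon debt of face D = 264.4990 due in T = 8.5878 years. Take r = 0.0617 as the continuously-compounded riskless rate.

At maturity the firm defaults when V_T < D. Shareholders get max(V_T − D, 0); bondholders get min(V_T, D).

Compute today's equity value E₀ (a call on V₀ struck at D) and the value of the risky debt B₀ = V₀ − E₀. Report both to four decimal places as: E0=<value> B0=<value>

d₁ = [ln(V₀/D) + (r + σ²/2)T] / (σ√T)
   = [ln(482.5142/264.4990) + (0.0617 + 0.5·0.2992²)·8.5878] / (0.2992·√8.5878)
   = [0.601173 + 0.914260] / 0.876804 = 1.728360
d₂ = d₁ − σ√T = 1.728360 − 0.876804 = 0.851556
N(d₁) = 0.958038,  N(d₂) = 0.802770,  e^(−rT) = 0.588683
E₀ = V₀·N(d₁) − D·e^(−rT)·N(d₂)
   = 482.5142·0.958038 − 264.4990·0.588683·0.802770 = 337.270878
B₀ = V₀ − E₀ = 482.5142 − 337.270878 = 145.243322

E0=337.2709 B0=145.2433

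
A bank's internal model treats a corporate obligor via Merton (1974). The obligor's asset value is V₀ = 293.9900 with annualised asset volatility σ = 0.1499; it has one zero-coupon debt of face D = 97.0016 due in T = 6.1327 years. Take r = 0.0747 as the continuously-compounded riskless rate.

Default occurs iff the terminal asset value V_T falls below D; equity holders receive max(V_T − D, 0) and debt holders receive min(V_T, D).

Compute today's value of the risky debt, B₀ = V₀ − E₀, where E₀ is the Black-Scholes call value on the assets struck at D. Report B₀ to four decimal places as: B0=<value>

d₁ = [ln(V₀/D) + (r + σ²/2)T] / (σ√T)
   = [ln(293.9900/97.0016) + (0.0747 + 0.5·0.1499²)·6.1327] / (0.1499·√6.1327)
   = [1.108818 + 0.527014] / 0.371217 = 4.406677
d₂ = d₁ − σ√T = 4.406677 − 0.371217 = 4.035460
N(d₁) = 0.999995,  N(d₂) = 0.999973,  e^(−rT) = 0.632476
E₀ = V₀·N(d₁) − D·e^(−rT)·N(d₂)
   = 293.9900·0.999995 − 97.0016·0.632476·0.999973 = 232.638925
B₀ = V₀ − E₀ = 293.9900 − 232.638925 = 61.351075

B0=61.3511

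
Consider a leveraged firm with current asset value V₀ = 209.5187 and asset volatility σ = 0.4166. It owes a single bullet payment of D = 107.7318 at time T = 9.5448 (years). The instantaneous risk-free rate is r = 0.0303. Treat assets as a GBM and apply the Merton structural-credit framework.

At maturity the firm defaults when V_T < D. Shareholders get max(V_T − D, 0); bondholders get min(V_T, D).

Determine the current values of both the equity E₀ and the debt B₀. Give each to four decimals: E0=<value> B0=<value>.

E0=148.6385 B0=60.8802

d₁ = [ln(V₀/D) + (r + σ²/2)T] / (σ√T)
   = [ln(209.5187/107.7318) + (0.0303 + 0.5·0.4166²)·9.5448] / (0.4166·√9.5448)
   = [0.665168 + 1.117484] / 1.287072 = 1.385045
d₂ = d₁ − σ√T = 1.385045 − 1.287072 = 0.097974
N(d₁) = 0.916981,  N(d₂) = 0.539023,  e^(−rT) = 0.748857
E₀ = V₀·N(d₁) − D·e^(−rT)·N(d₂)
   = 209.5187·0.916981 − 107.7318·0.748857·0.539023 = 148.638511
B₀ = V₀ − E₀ = 209.5187 − 148.638511 = 60.880189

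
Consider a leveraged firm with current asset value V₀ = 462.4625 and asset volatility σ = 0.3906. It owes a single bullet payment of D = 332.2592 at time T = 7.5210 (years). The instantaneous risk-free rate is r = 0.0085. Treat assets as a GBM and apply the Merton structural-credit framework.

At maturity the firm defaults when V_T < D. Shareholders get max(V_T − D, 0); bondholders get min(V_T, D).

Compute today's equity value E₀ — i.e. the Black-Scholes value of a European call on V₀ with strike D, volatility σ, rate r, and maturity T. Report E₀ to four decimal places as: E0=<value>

E0=242.6850

d₁ = [ln(V₀/D) + (r + σ²/2)T] / (σ√T)
   = [ln(462.4625/332.2592) + (0.0085 + 0.5·0.3906²)·7.5210] / (0.3906·√7.5210)
   = [0.330650 + 0.637662] / 1.071199 = 0.903952
d₂ = d₁ − σ√T = 0.903952 − 1.071199 = -0.167247
N(d₁) = 0.816989,  N(d₂) = 0.433588,  e^(−rT) = 0.938072
E₀ = V₀·N(d₁) − D·e^(−rT)·N(d₂)
   = 462.4625·0.816989 − 332.2592·0.938072·0.433588 = 242.685007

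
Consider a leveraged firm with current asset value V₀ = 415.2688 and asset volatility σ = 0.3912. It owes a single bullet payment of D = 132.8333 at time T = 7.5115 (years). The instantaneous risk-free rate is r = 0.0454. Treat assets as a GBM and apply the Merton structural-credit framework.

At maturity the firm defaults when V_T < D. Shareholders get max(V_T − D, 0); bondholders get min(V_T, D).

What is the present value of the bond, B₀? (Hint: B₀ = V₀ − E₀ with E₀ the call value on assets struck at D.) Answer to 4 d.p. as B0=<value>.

B0=87.1143

d₁ = [ln(V₀/D) + (r + σ²/2)T] / (σ√T)
   = [ln(415.2688/132.8333) + (0.0454 + 0.5·0.3912²)·7.5115] / (0.3912·√7.5115)
   = [1.139831 + 0.915792] / 1.072166 = 1.917262
d₂ = d₁ − σ√T = 1.917262 − 1.072166 = 0.845095
N(d₁) = 0.972398,  N(d₂) = 0.800971,  e^(−rT) = 0.711043
E₀ = V₀·N(d₁) − D·e^(−rT)·N(d₂)
   = 415.2688·0.972398 − 132.8333·0.711043·0.800971 = 328.154506
B₀ = V₀ − E₀ = 415.2688 − 328.154506 = 87.114294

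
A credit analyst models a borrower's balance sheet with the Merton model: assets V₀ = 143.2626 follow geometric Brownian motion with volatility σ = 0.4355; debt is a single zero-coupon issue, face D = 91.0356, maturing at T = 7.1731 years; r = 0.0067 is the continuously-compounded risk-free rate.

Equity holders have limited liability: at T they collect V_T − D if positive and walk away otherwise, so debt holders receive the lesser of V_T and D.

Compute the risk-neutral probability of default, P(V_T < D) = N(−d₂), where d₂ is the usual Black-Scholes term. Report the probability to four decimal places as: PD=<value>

d₁ = [ln(V₀/D) + (r + σ²/2)T] / (σ√T)
   = [ln(143.2626/91.0356) + (0.0067 + 0.5·0.4355²)·7.1731] / (0.4355·√7.1731)
   = [0.453429 + 0.728286] / 1.166384 = 1.013143
d₂ = d₁ − σ√T = 1.013143 − 1.166384 = -0.153241
risk-neutral PD = N(−d₂) = N(0.153241) = 0.560896

PD=0.5609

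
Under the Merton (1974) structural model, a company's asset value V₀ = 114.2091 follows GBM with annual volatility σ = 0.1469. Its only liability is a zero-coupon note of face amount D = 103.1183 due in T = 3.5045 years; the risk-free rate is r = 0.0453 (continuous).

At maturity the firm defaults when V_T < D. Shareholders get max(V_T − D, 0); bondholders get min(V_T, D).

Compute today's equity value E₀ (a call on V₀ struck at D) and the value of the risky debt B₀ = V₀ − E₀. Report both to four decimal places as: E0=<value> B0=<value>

d₁ = [ln(V₀/D) + (r + σ²/2)T] / (σ√T)
   = [ln(114.2091/103.1183) + (0.0453 + 0.5·0.1469²)·3.5045] / (0.1469·√3.5045)
   = [0.102154 + 0.196567] / 0.275001 = 1.086252
d₂ = d₁ − σ√T = 1.086252 − 0.275001 = 0.811251
N(d₁) = 0.861316,  N(d₂) = 0.791389,  e^(−rT) = 0.853206
E₀ = V₀·N(d₁) − D·e^(−rT)·N(d₂)
   = 114.2091·0.861316 − 103.1183·0.853206·0.791389 = 28.742797
B₀ = V₀ − E₀ = 114.2091 − 28.742797 = 85.466303

E0=28.7428 B0=85.4663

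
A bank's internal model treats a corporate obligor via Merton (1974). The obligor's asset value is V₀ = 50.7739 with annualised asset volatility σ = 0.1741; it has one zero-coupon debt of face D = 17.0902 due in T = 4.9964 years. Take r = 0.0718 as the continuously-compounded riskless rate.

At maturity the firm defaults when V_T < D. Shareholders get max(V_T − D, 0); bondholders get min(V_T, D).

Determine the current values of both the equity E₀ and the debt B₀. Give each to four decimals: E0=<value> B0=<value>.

E0=38.8357 B0=11.9382

d₁ = [ln(V₀/D) + (r + σ²/2)T] / (σ√T)
   = [ln(50.7739/17.0902) + (0.0718 + 0.5·0.1741²)·4.9964] / (0.1741·√4.9964)
   = [1.088877 + 0.434464] / 0.389159 = 3.914442
d₂ = d₁ − σ√T = 3.914442 − 0.389159 = 3.525282
N(d₁) = 0.999955,  N(d₂) = 0.999788,  e^(−rT) = 0.698555
E₀ = V₀·N(d₁) − D·e^(−rT)·N(d₂)
   = 50.7739·0.999955 − 17.0902·0.698555·0.999788 = 38.835682
B₀ = V₀ − E₀ = 50.7739 − 38.835682 = 11.938218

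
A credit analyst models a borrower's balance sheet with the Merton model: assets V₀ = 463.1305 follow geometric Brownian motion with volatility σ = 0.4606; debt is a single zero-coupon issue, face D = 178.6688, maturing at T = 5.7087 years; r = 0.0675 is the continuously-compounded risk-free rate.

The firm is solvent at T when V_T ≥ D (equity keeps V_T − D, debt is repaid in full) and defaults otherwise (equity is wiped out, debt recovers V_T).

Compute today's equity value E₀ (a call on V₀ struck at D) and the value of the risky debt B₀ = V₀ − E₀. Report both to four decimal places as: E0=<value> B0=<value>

E0=354.4061 B0=108.7244

d₁ = [ln(V₀/D) + (r + σ²/2)T] / (σ√T)
   = [ln(463.1305/178.6688) + (0.0675 + 0.5·0.4606²)·5.7087] / (0.4606·√5.7087)
   = [0.952475 + 0.990894] / 1.100506 = 1.765887
d₂ = d₁ − σ√T = 1.765887 − 1.100506 = 0.665380
N(d₁) = 0.961293,  N(d₂) = 0.747096,  e^(−rT) = 0.680221
E₀ = V₀·N(d₁) − D·e^(−rT)·N(d₂)
   = 463.1305·0.961293 − 178.6688·0.680221·0.747096 = 354.406070
B₀ = V₀ − E₀ = 463.1305 − 354.406070 = 108.724430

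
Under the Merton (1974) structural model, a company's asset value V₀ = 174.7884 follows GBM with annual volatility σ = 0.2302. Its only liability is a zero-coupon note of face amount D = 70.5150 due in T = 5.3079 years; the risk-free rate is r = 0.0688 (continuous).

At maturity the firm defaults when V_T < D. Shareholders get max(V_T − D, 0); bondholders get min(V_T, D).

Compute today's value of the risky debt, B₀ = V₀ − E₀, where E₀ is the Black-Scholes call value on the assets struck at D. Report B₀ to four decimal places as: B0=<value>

B0=48.8127

d₁ = [ln(V₀/D) + (r + σ²/2)T] / (σ√T)
   = [ln(174.7884/70.5150) + (0.0688 + 0.5·0.2302²)·5.3079] / (0.2302·√5.3079)
   = [0.907751 + 0.505822] / 0.530355 = 2.665332
d₂ = d₁ − σ√T = 2.665332 − 0.530355 = 2.134977
N(d₁) = 0.996154,  N(d₂) = 0.983619,  e^(−rT) = 0.694069
E₀ = V₀·N(d₁) − D·e^(−rT)·N(d₂)
   = 174.7884·0.996154 − 70.5150·0.694069·0.983619 = 125.975682
B₀ = V₀ − E₀ = 174.7884 − 125.975682 = 48.812718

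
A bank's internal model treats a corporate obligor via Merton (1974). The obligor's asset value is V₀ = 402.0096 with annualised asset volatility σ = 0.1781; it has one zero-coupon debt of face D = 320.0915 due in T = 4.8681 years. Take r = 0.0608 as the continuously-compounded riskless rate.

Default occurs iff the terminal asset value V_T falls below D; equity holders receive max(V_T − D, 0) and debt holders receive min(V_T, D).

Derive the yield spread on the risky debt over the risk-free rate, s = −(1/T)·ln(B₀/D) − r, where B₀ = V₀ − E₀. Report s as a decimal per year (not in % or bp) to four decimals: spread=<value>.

spread=0.0044

d₁ = [ln(V₀/D) + (r + σ²/2)T] / (σ√T)
   = [ln(402.0096/320.0915) + (0.0608 + 0.5·0.1781²)·4.8681] / (0.1781·√4.8681)
   = [0.227869 + 0.373188] / 0.392956 = 1.529578
d₂ = d₁ − σ√T = 1.529578 − 0.392956 = 1.136623
N(d₁) = 0.936939,  N(d₂) = 0.872152,  e^(−rT) = 0.743802
E₀ = V₀·N(d₁) − D·e^(−rT)·N(d₂)
   = 402.0096·0.936939 − 320.0915·0.743802·0.872152 = 169.012628
B₀ = V₀ − E₀ = 402.0096 − 169.012628 = 232.996972
spread = −(1/T)·ln(B₀/D) − r = −(1/4.8681)·ln(232.996972/320.0915) − 0.0608 = 0.00443725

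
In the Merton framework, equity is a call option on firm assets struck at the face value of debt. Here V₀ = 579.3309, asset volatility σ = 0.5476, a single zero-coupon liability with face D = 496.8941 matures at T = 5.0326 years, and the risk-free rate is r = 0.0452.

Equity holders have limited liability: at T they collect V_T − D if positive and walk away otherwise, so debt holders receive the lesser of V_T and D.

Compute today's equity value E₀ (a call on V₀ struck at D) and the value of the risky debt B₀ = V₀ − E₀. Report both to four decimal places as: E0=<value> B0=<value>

d₁ = [ln(V₀/D) + (r + σ²/2)T] / (σ√T)
   = [ln(579.3309/496.8941) + (0.0452 + 0.5·0.5476²)·5.0326] / (0.5476·√5.0326)
   = [0.153497 + 0.982026] / 1.228456 = 0.924349
d₂ = d₁ − σ√T = 0.924349 − 1.228456 = -0.304107
N(d₁) = 0.822348,  N(d₂) = 0.380523,  e^(−rT) = 0.796544
E₀ = V₀·N(d₁) − D·e^(−rT)·N(d₂)
   = 579.3309·0.822348 − 496.8941·0.796544·0.380523 = 325.801209
B₀ = V₀ − E₀ = 579.3309 − 325.801209 = 253.529691

E0=325.8012 B0=253.5297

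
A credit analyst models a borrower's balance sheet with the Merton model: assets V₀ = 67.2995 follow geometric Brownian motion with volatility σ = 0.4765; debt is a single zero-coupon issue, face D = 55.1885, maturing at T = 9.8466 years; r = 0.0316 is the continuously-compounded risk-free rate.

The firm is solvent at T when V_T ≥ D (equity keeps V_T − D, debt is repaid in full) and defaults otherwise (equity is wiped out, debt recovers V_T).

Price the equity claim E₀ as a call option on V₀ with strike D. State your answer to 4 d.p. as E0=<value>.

E0=44.1678

d₁ = [ln(V₀/D) + (r + σ²/2)T] / (σ√T)
   = [ln(67.2995/55.1885) + (0.0316 + 0.5·0.4765²)·9.8466] / (0.4765·√9.8466)
   = [0.198398 + 1.428999] / 1.495223 = 1.088397
d₂ = d₁ − σ√T = 1.088397 − 1.495223 = -0.406826
N(d₁) = 0.861790,  N(d₂) = 0.342068,  e^(−rT) = 0.732602
E₀ = V₀·N(d₁) − D·e^(−rT)·N(d₂)
   = 67.2995·0.861790 − 55.1885·0.732602·0.342068 = 44.167825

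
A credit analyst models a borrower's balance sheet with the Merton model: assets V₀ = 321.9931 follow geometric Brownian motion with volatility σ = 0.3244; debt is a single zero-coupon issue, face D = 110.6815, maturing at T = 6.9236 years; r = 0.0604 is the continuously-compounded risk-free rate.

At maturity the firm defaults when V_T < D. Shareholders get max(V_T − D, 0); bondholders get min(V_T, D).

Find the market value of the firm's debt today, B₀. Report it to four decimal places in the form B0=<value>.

B0=70.8363

d₁ = [ln(V₀/D) + (r + σ²/2)T] / (σ√T)
   = [ln(321.9931/110.6815) + (0.0604 + 0.5·0.3244²)·6.9236] / (0.3244·√6.9236)
   = [1.067873 + 0.782489] / 0.853585 = 2.167754
d₂ = d₁ − σ√T = 2.167754 − 0.853585 = 1.314169
N(d₁) = 0.984911,  N(d₂) = 0.905605,  e^(−rT) = 0.658240
E₀ = V₀·N(d₁) − D·e^(−rT)·N(d₂)
   = 321.9931·0.984911 − 110.6815·0.658240·0.905605 = 251.156760
B₀ = V₀ − E₀ = 321.9931 − 251.156760 = 70.836340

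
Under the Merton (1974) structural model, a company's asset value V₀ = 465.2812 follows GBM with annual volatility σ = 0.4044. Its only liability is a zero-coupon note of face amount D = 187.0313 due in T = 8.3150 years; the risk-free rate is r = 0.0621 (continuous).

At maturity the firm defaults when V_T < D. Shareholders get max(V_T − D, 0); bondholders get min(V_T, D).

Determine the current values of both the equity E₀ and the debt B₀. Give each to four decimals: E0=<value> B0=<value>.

E0=366.3248 B0=98.9564

d₁ = [ln(V₀/D) + (r + σ²/2)T] / (σ√T)
   = [ln(465.2812/187.0313) + (0.0621 + 0.5·0.4044²)·8.3150] / (0.4044·√8.3150)
   = [0.911366 + 1.196276] / 1.166117 = 1.807402
d₂ = d₁ − σ√T = 1.807402 − 1.166117 = 0.641284
N(d₁) = 0.964650,  N(d₂) = 0.739331,  e^(−rT) = 0.596688
E₀ = V₀·N(d₁) − D·e^(−rT)·N(d₂)
   = 465.2812·0.964650 − 187.0313·0.596688·0.739331 = 366.324788
B₀ = V₀ − E₀ = 465.2812 − 366.324788 = 98.956412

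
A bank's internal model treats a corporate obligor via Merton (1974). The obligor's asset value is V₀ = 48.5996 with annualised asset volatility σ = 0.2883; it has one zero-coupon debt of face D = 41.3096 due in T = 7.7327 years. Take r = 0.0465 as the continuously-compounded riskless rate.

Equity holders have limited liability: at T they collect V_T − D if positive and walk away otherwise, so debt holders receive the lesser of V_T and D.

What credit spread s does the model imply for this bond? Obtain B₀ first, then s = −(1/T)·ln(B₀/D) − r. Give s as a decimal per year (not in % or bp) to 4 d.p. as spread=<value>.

d₁ = [ln(V₀/D) + (r + σ²/2)T] / (σ√T)
   = [ln(48.5996/41.3096) + (0.0465 + 0.5·0.2883²)·7.7327] / (0.2883·√7.7327)
   = [0.162520 + 0.680930] / 0.801697 = 1.052081
d₂ = d₁ − σ√T = 1.052081 − 0.801697 = 0.250384
N(d₁) = 0.853619,  N(d₂) = 0.598855,  e^(−rT) = 0.697976
E₀ = V₀·N(d₁) − D·e^(−rT)·N(d₂)
   = 48.5996·0.853619 − 41.3096·0.697976·0.598855 = 24.218686
B₀ = V₀ − E₀ = 48.5996 − 24.218686 = 24.380914
spread = −(1/T)·ln(B₀/D) − r = −(1/7.7327)·ln(24.380914/41.3096) − 0.0465 = 0.02169019

spread=0.0217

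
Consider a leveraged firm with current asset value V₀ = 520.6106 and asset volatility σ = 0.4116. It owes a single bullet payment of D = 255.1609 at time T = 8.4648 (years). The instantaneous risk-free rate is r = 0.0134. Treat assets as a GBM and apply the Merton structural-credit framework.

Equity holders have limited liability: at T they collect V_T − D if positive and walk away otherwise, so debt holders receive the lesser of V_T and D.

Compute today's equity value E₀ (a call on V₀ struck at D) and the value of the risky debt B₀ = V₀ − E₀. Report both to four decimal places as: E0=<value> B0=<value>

E0=347.0253 B0=173.5853

d₁ = [ln(V₀/D) + (r + σ²/2)T] / (σ√T)
   = [ln(520.6106/255.1609) + (0.0134 + 0.5·0.4116²)·8.4648] / (0.4116·√8.4648)
   = [0.713108 + 0.830459] / 1.197523 = 1.288967
d₂ = d₁ − σ√T = 1.288967 − 1.197523 = 0.091444
N(d₁) = 0.901295,  N(d₂) = 0.536430,  e^(−rT) = 0.892768
E₀ = V₀·N(d₁) − D·e^(−rT)·N(d₂)
   = 520.6106·0.901295 − 255.1609·0.892768·0.536430 = 347.025282
B₀ = V₀ − E₀ = 520.6106 − 347.025282 = 173.585318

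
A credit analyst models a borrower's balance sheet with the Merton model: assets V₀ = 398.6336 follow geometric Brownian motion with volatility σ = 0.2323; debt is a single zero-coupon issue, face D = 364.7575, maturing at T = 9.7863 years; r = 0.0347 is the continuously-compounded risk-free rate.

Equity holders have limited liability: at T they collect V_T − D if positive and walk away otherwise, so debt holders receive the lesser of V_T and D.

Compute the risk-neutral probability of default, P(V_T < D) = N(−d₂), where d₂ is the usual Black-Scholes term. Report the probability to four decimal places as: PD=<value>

d₁ = [ln(V₀/D) + (r + σ²/2)T] / (σ√T)
   = [ln(398.6336/364.7575) + (0.0347 + 0.5·0.2323²)·9.7863] / (0.2323·√9.7863)
   = [0.088810 + 0.603635] / 0.726706 = 0.952855
d₂ = d₁ − σ√T = 0.952855 − 0.726706 = 0.226149
risk-neutral PD = N(−d₂) = N(-0.226149) = 0.410543

PD=0.4105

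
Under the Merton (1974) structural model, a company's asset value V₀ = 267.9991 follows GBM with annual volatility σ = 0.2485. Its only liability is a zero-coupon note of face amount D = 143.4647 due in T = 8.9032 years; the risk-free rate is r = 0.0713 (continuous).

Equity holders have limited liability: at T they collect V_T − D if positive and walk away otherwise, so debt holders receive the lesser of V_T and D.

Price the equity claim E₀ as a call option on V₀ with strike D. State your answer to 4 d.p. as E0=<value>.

d₁ = [ln(V₀/D) + (r + σ²/2)T] / (σ√T)
   = [ln(267.9991/143.4647) + (0.0713 + 0.5·0.2485²)·8.9032] / (0.2485·√8.9032)
   = [0.624895 + 0.909694] / 0.741480 = 2.069630
d₂ = d₁ − σ√T = 2.069630 − 0.741480 = 1.328150
N(d₁) = 0.980756,  N(d₂) = 0.907936,  e^(−rT) = 0.530042
E₀ = V₀·N(d₁) − D·e^(−rT)·N(d₂)
   = 267.9991·0.980756 − 143.4647·0.530042·0.907936 = 193.800263

E0=193.8003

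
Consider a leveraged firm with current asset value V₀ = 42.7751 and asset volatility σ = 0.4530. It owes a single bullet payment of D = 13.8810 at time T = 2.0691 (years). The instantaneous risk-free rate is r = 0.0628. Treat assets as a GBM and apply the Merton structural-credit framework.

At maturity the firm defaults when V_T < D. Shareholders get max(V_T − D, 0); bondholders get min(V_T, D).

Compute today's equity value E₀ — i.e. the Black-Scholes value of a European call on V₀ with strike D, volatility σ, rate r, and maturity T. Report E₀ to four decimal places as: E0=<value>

d₁ = [ln(V₀/D) + (r + σ²/2)T] / (σ√T)
   = [ln(42.7751/13.8810) + (0.0628 + 0.5·0.4530²)·2.0691] / (0.4530·√2.0691)
   = [1.125435 + 0.342238] / 0.651612 = 2.252374
d₂ = d₁ − σ√T = 2.252374 − 0.651612 = 1.600762
N(d₁) = 0.987851,  N(d₂) = 0.945285,  e^(−rT) = 0.878149
E₀ = V₀·N(d₁) − D·e^(−rT)·N(d₂)
   = 42.7751·0.987851 − 13.8810·0.878149·0.945285 = 30.732782

E0=30.7328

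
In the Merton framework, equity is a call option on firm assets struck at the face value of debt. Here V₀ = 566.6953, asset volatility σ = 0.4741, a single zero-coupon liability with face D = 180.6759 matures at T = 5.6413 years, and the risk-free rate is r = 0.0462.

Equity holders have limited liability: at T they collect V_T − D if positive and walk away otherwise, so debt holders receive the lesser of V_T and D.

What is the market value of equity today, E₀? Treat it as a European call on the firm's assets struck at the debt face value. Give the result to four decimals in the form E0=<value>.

E0=441.9429

d₁ = [ln(V₀/D) + (r + σ²/2)T] / (σ√T)
   = [ln(566.6953/180.6759) + (0.0462 + 0.5·0.4741²)·5.6413] / (0.4741·√5.6413)
   = [1.143117 + 0.894628] / 1.126055 = 1.809632
d₂ = d₁ − σ√T = 1.809632 − 1.126055 = 0.683577
N(d₁) = 0.964824,  N(d₂) = 0.752879,  e^(−rT) = 0.770567
E₀ = V₀·N(d₁) − D·e^(−rT)·N(d₂)
   = 566.6953·0.964824 − 180.6759·0.770567·0.752879 = 441.942943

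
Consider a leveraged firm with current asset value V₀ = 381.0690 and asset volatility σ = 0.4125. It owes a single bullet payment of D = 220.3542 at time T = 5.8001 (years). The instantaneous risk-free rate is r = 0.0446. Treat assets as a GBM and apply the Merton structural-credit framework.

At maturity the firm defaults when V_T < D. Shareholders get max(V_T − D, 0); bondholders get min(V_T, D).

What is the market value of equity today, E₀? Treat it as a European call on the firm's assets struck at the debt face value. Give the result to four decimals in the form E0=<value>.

E0=238.6343

d₁ = [ln(V₀/D) + (r + σ²/2)T] / (σ√T)
   = [ln(381.0690/220.3542) + (0.0446 + 0.5·0.4125²)·5.8001] / (0.4125·√5.8001)
   = [0.547744 + 0.752146] / 0.993440 = 1.308474
d₂ = d₁ − σ√T = 1.308474 − 0.993440 = 0.315034
N(d₁) = 0.904644,  N(d₂) = 0.623632,  e^(−rT) = 0.772067
E₀ = V₀·N(d₁) − D·e^(−rT)·N(d₂)
   = 381.0690·0.904644 − 220.3542·0.772067·0.623632 = 238.634327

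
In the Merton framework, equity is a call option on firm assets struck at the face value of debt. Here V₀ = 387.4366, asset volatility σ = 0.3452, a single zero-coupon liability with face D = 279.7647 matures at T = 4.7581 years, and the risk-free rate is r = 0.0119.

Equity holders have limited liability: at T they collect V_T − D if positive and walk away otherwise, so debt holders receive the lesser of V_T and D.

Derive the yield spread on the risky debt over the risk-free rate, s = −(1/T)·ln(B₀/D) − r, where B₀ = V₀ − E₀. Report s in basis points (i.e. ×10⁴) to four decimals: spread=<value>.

spread=396.2963

d₁ = [ln(V₀/D) + (r + σ²/2)T] / (σ√T)
   = [ln(387.4366/279.7647) + (0.0119 + 0.5·0.3452²)·4.7581] / (0.3452·√4.7581)
   = [0.325603 + 0.340116] / 0.752987 = 0.884105
d₂ = d₁ − σ√T = 0.884105 − 0.752987 = 0.131118
N(d₁) = 0.811680,  N(d₂) = 0.552159,  e^(−rT) = 0.944952
E₀ = V₀·N(d₁) − D·e^(−rT)·N(d₂)
   = 387.4366·0.811680 − 279.7647·0.944952·0.552159 = 168.503597
B₀ = V₀ − E₀ = 387.4366 − 168.503597 = 218.933003
spread = −(1/T)·ln(B₀/D) − r = −(1/4.7581)·ln(218.933003/279.7647) − 0.0119 = 0.03962963
in basis points: 0.03962963 × 10⁴ = 396.2963 bp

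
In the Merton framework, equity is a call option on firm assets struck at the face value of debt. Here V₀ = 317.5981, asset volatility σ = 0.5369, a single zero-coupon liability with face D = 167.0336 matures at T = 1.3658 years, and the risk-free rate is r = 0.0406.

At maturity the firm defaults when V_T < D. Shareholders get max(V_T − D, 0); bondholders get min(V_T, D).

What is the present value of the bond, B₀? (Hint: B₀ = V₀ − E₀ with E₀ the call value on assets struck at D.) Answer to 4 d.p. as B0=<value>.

d₁ = [ln(V₀/D) + (r + σ²/2)T] / (σ√T)
   = [ln(317.5981/167.0336) + (0.0406 + 0.5·0.5369²)·1.3658] / (0.5369·√1.3658)
   = [0.642592 + 0.252305] / 0.627461 = 1.426219
d₂ = d₁ − σ√T = 1.426219 − 0.627461 = 0.798757
N(d₁) = 0.923097,  N(d₂) = 0.787784,  e^(−rT) = 0.946058
E₀ = V₀·N(d₁) − D·e^(−rT)·N(d₂)
   = 317.5981·0.923097 − 167.0336·0.946058·0.787784 = 168.685552
B₀ = V₀ − E₀ = 317.5981 − 168.685552 = 148.912548

B0=148.9125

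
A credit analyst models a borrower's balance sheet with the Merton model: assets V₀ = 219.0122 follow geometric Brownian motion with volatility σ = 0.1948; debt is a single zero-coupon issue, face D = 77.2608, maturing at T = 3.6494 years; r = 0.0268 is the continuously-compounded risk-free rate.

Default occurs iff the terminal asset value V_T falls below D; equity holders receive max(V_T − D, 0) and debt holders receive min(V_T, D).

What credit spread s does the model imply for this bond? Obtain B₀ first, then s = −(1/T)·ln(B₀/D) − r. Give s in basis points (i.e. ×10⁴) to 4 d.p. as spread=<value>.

spread=0.5429

d₁ = [ln(V₀/D) + (r + σ²/2)T] / (σ√T)
   = [ln(219.0122/77.2608) + (0.0268 + 0.5·0.1948²)·3.6494] / (0.1948·√3.6494)
   = [1.041941 + 0.167046] / 0.372134 = 3.248791
d₂ = d₁ − σ√T = 3.248791 − 0.372134 = 2.876657
N(d₁) = 0.999421,  N(d₂) = 0.997990,  e^(−rT) = 0.906827
E₀ = V₀·N(d₁) − D·e^(−rT)·N(d₂)
   = 219.0122·0.999421 − 77.2608·0.906827·0.997990 = 148.963924
B₀ = V₀ − E₀ = 219.0122 − 148.963924 = 70.048276
spread = −(1/T)·ln(B₀/D) − r = −(1/3.6494)·ln(70.048276/77.2608) − 0.0268 = 0.00005429
in basis points: 0.00005429 × 10⁴ = 0.5429 bp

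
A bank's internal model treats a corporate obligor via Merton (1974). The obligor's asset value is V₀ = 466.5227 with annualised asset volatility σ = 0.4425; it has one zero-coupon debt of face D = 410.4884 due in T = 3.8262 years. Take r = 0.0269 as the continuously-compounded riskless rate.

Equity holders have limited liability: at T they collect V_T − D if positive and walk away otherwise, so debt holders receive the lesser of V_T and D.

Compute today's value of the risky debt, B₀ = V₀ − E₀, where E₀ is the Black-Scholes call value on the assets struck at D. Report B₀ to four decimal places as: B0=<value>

d₁ = [ln(V₀/D) + (r + σ²/2)T] / (σ√T)
   = [ln(466.5227/410.4884) + (0.0269 + 0.5·0.4425²)·3.8262] / (0.4425·√3.8262)
   = [0.127959 + 0.477522] / 0.865560 = 0.699525
d₂ = d₁ − σ√T = 0.699525 − 0.865560 = -0.166035
N(d₁) = 0.757888,  N(d₂) = 0.434065,  e^(−rT) = 0.902195
E₀ = V₀·N(d₁) − D·e^(−rT)·N(d₂)
   = 466.5227·0.757888 − 410.4884·0.902195·0.434065 = 192.820192
B₀ = V₀ − E₀ = 466.5227 − 192.820192 = 273.702508

B0=273.7025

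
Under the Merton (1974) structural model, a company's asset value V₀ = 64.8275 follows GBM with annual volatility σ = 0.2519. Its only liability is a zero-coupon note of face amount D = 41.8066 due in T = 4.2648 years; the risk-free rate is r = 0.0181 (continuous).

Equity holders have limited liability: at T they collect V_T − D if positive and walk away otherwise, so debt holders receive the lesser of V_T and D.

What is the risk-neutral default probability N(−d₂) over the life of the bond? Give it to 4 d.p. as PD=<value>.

d₁ = [ln(V₀/D) + (r + σ²/2)T] / (σ√T)
   = [ln(64.8275/41.8066) + (0.0181 + 0.5·0.2519²)·4.2648] / (0.2519·√4.2648)
   = [0.438676 + 0.212501] / 0.520209 = 1.251761
d₂ = d₁ − σ√T = 1.251761 − 0.520209 = 0.731553
risk-neutral PD = N(−d₂) = N(-0.731553) = 0.232221

PD=0.2322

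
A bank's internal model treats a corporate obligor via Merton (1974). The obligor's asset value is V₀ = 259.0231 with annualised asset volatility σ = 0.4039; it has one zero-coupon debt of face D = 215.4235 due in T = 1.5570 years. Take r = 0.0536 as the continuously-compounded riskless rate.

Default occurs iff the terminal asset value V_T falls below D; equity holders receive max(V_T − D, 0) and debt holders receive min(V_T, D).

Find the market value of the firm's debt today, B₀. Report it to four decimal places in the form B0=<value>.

B0=177.0233

d₁ = [ln(V₀/D) + (r + σ²/2)T] / (σ√T)
   = [ln(259.0231/215.4235) + (0.0536 + 0.5·0.4039²)·1.5570] / (0.4039·√1.5570)
   = [0.184311 + 0.210456] / 0.503986 = 0.783291
d₂ = d₁ − σ√T = 0.783291 − 0.503986 = 0.279305
N(d₁) = 0.783272,  N(d₂) = 0.609995,  e^(−rT) = 0.919932
E₀ = V₀·N(d₁) − D·e^(−rT)·N(d₂)
   = 259.0231·0.783272 − 215.4235·0.919932·0.609995 = 81.999777
B₀ = V₀ − E₀ = 259.0231 − 81.999777 = 177.023323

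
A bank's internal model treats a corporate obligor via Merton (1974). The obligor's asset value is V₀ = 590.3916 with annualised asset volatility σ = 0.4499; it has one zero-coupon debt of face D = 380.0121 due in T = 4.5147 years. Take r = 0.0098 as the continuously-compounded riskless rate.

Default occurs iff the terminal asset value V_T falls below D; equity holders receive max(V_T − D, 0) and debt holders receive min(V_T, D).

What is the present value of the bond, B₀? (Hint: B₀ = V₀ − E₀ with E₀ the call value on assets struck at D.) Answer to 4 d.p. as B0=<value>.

B0=281.8247

d₁ = [ln(V₀/D) + (r + σ²/2)T] / (σ√T)
   = [ln(590.3916/380.0121) + (0.0098 + 0.5·0.4499²)·4.5147] / (0.4499·√4.5147)
   = [0.440583 + 0.501154] / 0.955940 = 0.985143
d₂ = d₁ − σ√T = 0.985143 − 0.955940 = 0.029203
N(d₁) = 0.837723,  N(d₂) = 0.511649,  e^(−rT) = 0.956720
E₀ = V₀·N(d₁) − D·e^(−rT)·N(d₂)
   = 590.3916·0.837723 − 380.0121·0.956720·0.511649 = 308.566892
B₀ = V₀ − E₀ = 590.3916 − 308.566892 = 281.824708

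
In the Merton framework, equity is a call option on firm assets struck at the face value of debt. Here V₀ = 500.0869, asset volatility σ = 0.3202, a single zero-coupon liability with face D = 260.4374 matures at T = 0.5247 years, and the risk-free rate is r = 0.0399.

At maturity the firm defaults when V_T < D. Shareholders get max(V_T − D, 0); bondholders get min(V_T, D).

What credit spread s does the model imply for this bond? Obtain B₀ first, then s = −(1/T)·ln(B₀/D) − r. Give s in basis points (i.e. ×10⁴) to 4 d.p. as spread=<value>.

d₁ = [ln(V₀/D) + (r + σ²/2)T] / (σ√T)
   = [ln(500.0869/260.4374) + (0.0399 + 0.5·0.3202²)·0.5247] / (0.3202·√0.5247)
   = [0.652419 + 0.047834] / 0.231941 = 3.019105
d₂ = d₁ − σ√T = 3.019105 − 0.231941 = 2.787164
N(d₁) = 0.998732,  N(d₂) = 0.997341,  e^(−rT) = 0.979282
E₀ = V₀·N(d₁) − D·e^(−rT)·N(d₂)
   = 500.0869·0.998732 − 260.4374·0.979282·0.997341 = 245.089348
B₀ = V₀ − E₀ = 500.0869 − 245.089348 = 254.997552
spread = −(1/T)·ln(B₀/D) − r = −(1/0.5247)·ln(254.997552/260.4374) − 0.0399 = 0.00032980
in basis points: 0.00032980 × 10⁴ = 3.2980 bp

spread=3.2980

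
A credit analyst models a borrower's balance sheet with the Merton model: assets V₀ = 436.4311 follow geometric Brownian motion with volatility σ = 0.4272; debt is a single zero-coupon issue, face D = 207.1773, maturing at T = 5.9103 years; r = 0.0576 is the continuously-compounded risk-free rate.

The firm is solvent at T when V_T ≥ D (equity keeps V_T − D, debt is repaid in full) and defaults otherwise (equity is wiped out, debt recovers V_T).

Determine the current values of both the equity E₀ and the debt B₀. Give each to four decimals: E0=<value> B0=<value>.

d₁ = [ln(V₀/D) + (r + σ²/2)T] / (σ√T)
   = [ln(436.4311/207.1773) + (0.0576 + 0.5·0.4272²)·5.9103] / (0.4272·√5.9103)
   = [0.745056 + 0.879748] / 1.038571 = 1.564461
d₂ = d₁ − σ√T = 1.564461 − 1.038571 = 0.525891
N(d₁) = 0.941145,  N(d₂) = 0.700518,  e^(−rT) = 0.711462
E₀ = V₀·N(d₁) − D·e^(−rT)·N(d₂)
   = 436.4311·0.941145 − 207.1773·0.711462·0.700518 = 307.489620
B₀ = V₀ − E₀ = 436.4311 − 307.489620 = 128.941480

E0=307.4896 B0=128.9415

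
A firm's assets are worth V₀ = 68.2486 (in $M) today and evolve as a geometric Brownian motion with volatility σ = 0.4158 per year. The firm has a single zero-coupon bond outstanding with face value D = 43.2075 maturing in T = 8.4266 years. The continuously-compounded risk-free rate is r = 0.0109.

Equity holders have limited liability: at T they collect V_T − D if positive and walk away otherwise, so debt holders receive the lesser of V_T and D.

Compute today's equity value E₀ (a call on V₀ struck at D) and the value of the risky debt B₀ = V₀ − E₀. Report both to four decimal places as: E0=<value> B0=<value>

E0=40.9773 B0=27.2713

d₁ = [ln(V₀/D) + (r + σ²/2)T] / (σ√T)
   = [ln(68.2486/43.2075) + (0.0109 + 0.5·0.4158²)·8.4266] / (0.4158·√8.4266)
   = [0.457143 + 0.820286] / 1.207009 = 1.058342
d₂ = d₁ − σ√T = 1.058342 − 1.207009 = -0.148668
N(d₁) = 0.855050,  N(d₂) = 0.440908,  e^(−rT) = 0.912242
E₀ = V₀·N(d₁) − D·e^(−rT)·N(d₂)
   = 68.2486·0.855050 − 43.2075·0.912242·0.440908 = 40.977284
B₀ = V₀ − E₀ = 68.2486 − 40.977284 = 27.271316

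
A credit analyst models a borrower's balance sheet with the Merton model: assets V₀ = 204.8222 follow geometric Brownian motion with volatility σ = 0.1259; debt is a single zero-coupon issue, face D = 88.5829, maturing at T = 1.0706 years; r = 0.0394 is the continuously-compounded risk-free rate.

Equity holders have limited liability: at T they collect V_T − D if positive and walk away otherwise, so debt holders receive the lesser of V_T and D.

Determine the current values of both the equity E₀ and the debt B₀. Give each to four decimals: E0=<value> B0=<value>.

E0=119.8982 B0=84.9240

d₁ = [ln(V₀/D) + (r + σ²/2)T] / (σ√T)
   = [ln(204.8222/88.5829) + (0.0394 + 0.5·0.1259²)·1.0706] / (0.1259·√1.0706)
   = [0.838203 + 0.050667] / 0.130268 = 6.823370
d₂ = d₁ − σ√T = 6.823370 − 0.130268 = 6.693101
N(d₁) = 1.000000,  N(d₂) = 1.000000,  e^(−rT) = 0.958696
E₀ = V₀·N(d₁) − D·e^(−rT)·N(d₂)
   = 204.8222·1.000000 − 88.5829·0.958696·1.000000 = 119.898161
B₀ = V₀ − E₀ = 204.8222 − 119.898161 = 84.924039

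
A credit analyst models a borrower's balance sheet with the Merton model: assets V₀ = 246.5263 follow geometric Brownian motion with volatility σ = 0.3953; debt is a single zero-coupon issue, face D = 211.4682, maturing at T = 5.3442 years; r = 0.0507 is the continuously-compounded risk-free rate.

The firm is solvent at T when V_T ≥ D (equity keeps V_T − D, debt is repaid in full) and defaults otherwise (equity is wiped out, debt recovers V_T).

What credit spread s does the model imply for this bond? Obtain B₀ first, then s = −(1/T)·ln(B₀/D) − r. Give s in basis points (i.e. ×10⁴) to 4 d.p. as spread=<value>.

spread=475.1419

d₁ = [ln(V₀/D) + (r + σ²/2)T] / (σ√T)
   = [ln(246.5263/211.4682) + (0.0507 + 0.5·0.3953²)·5.3442] / (0.3953·√5.3442)
   = [0.153394 + 0.688499] / 0.913836 = 0.921274
d₂ = d₁ − σ√T = 0.921274 − 0.913836 = 0.007438
N(d₁) = 0.821546,  N(d₂) = 0.502967,  e^(−rT) = 0.762654
E₀ = V₀·N(d₁) − D·e^(−rT)·N(d₂)
   = 246.5263·0.821546 − 211.4682·0.762654·0.502967 = 121.415674
B₀ = V₀ − E₀ = 246.5263 − 121.415674 = 125.110626
spread = −(1/T)·ln(B₀/D) − r = −(1/5.3442)·ln(125.110626/211.4682) − 0.0507 = 0.04751419
in basis points: 0.04751419 × 10⁴ = 475.1419 bp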